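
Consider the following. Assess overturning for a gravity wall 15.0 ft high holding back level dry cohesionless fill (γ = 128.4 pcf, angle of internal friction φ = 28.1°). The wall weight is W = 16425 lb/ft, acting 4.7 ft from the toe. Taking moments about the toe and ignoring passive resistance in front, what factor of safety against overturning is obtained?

K_a = tan²(45° − 28.1°/2) = 0.3596.
P_a = ½K_aγH² = 0.5×0.3596×128.4×15.0² = 5195 lb/ft, acting at H/3 = 5.000 ft above the base.
Overturning moment M_o = P_a × H/3 = 5195 × 5.000 = 25970.
Resisting moment M_r = W × 4.7 = 16425 × 4.7 = 77200.
FS_overturning = M_r/M_o = 77200/25970 = 2.972.

2.97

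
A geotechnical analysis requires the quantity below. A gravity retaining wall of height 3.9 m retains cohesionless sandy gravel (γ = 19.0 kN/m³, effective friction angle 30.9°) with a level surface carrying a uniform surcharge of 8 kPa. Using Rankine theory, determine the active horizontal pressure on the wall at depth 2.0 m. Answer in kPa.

14.8 kPa

K_a = (1 − sin φ)/(1 + sin φ) = 0.3214.
σ_v = γz + q = 19.0 × 2.0 + 8 = 46.00 kPa.
σ_h = K_a σ_v = 0.3214 × 46.00 = 14.78 kPa.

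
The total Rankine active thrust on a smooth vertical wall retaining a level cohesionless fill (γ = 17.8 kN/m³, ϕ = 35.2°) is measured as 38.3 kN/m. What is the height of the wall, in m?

4.00 m

K_a = 0.2687. P_a = ½ K_a γ H² ⇒ H = √(2P_a/(K_a γ)).
H = √(2×38.3/(0.2687×17.8)) = 4.002 m.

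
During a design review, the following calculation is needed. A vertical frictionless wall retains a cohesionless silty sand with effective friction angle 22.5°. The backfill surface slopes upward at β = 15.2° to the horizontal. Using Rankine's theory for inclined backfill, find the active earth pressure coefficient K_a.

K_a = cos β · (cos β − √(cos²β − cos²φ)) / (cos β + √(cos²β − cos²φ)).
cos β = 0.9650, cos φ = 0.9239, √(cos²β − cos²φ) = 0.2788.
K_a = 0.9650 × (0.9650 − 0.2788)/(0.9650 + 0.2788) = 0.5325.

0.532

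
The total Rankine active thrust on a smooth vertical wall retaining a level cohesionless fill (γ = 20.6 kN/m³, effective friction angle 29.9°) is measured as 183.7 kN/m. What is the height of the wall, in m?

7.30 m

K_a = 0.3347. P_a = ½ K_a γ H² ⇒ H = √(2P_a/(K_a γ)).
H = √(2×183.7/(0.3347×20.6)) = 7.300 m.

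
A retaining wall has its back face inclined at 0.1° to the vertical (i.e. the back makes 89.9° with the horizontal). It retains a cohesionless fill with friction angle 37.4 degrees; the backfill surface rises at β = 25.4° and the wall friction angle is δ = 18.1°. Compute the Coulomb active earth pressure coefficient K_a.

0.318

K_a = sin²(α+φ) / [sin²α · sin(α−δ) · (1 + √{sin(φ+δ)sin(φ−β) / (sin(α−δ)sin(α+β))})²].
With α = 89.9°, φ = 37.4°, δ = 18.1°, β = 25.4°: K_a = 0.3183.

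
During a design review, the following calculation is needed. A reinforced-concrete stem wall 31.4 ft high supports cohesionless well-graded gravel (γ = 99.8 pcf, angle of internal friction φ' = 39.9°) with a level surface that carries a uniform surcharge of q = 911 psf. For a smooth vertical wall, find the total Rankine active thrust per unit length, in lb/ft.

K_a = tan²(45° − φ/2) = 0.2184.
Soil triangle: ½ K_a γ H² = 0.5×0.2184×99.8×31.4² = 10750 lb/ft.
Surcharge rectangle: K_a q H = 0.2184×911×31.4 = 6248 lb/ft.
Total = 10750 + 6248 = 17000 lb/ft.

17000 lb/ft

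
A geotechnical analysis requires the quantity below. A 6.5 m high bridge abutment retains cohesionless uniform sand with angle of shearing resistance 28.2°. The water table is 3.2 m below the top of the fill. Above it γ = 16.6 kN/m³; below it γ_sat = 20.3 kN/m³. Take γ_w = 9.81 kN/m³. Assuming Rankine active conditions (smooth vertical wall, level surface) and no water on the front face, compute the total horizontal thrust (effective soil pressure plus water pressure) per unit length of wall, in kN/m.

167 kN/m

K_a = tan²(45° − φ/2) = 0.3582.
γ' = 20.3 − 9.81 = 10.49 kN/m³. Depth below WT = 3.3 m.
σ'_h at WT = K_a γ d_w = 19.03 kPa; at base = 19.03 + K_a γ' × 3.3 = 31.43 kPa.
P₁ (0–3.2 m) = ½×19.03×3.2 = 30.44. P₂ (3.2–6.5 m) = ½(19.03+31.43)×3.3 = 83.25.
P_w = ½ γ_w h₂² = 0.5×9.81×3.3² = 53.42. Total = 30.44+83.25+53.42 = 167.1 kN/m.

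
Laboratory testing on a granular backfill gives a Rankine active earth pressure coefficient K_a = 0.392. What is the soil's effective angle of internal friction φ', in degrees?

25.9°

K_a = tan²(45° − φ/2) ⇒ 45° − φ/2 = arctan(√0.392) = 32.05°.
φ = 2(45° − 32.05°) = 25.90°.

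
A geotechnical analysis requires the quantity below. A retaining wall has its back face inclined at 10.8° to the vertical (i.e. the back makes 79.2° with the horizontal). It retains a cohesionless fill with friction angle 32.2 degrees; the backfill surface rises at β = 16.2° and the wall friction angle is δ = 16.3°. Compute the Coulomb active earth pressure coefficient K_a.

0.459

K_a = sin²(α+φ) / [sin²α · sin(α−δ) · (1 + √{sin(φ+δ)sin(φ−β) / (sin(α−δ)sin(α+β))})²].
With α = 79.2°, φ = 32.2°, δ = 16.3°, β = 16.2°: K_a = 0.4591.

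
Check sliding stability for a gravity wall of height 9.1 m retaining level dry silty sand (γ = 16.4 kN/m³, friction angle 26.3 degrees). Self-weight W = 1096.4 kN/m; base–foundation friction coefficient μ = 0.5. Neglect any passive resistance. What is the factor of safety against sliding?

K_a = tan²(45° − 26.3°/2) = 0.3859.
P_a = ½K_aγH² = 0.5×0.3859×16.4×9.1² = 262.1 kN/m, acting at H/3 = 3.033 m above the base.
FS_sliding = μW / P_a = 0.5×1096.4 / 262.1 = 2.092.

2.09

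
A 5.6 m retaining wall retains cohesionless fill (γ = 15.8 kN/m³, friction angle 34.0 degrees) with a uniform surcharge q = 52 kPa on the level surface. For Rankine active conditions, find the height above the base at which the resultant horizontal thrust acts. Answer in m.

2.37 m

K_a = 0.2827.
Triangular part P₁ = ½K_aγH² = 70.04 at H/3 = 1.867 m; rectangular part P₂ = K_a q H = 82.33 at H/2 = 2.800 m.
ȳ = (P₁·1.867 + P₂·2.800)/(P₁+P₂) = 2.371 m.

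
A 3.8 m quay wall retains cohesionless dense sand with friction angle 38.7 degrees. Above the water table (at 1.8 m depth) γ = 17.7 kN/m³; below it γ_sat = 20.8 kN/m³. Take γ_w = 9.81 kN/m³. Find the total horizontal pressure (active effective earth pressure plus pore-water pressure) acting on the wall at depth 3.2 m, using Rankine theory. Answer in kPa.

24.6 kPa

K_a = (1 − sin φ)/(1 + sin φ) = 0.2306.
γ' = 20.8 − 9.81 = 10.99 kN/m³.
Effective vertical stress at 3.2 m: σ'_v = 17.7×1.8 + 10.99×1.40 = 47.25 kPa.
σ'_h = K_a σ'_v = 0.2306 × 47.25 = 10.89 kPa; u = γ_w × 1.40 = 13.73 kPa.
Total σ_h = 10.89 + 13.73 = 24.63 kPa.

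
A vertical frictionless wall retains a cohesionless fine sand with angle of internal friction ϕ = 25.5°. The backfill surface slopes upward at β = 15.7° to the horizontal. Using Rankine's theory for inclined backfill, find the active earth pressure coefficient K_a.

K_a = cos β · (cos β − √(cos²β − cos²φ)) / (cos β + √(cos²β − cos²φ)).
cos β = 0.9627, cos φ = 0.9026, √(cos²β − cos²φ) = 0.3348.
K_a = 0.9627 × (0.9627 − 0.3348)/(0.9627 + 0.3348) = 0.4658.

0.466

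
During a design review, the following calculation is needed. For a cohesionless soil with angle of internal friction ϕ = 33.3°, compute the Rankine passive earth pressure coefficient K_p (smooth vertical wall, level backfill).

K_p = (1 + sin φ)/(1 − sin φ) = tan²(45° + 33.3°/2) = 3.435.

3.43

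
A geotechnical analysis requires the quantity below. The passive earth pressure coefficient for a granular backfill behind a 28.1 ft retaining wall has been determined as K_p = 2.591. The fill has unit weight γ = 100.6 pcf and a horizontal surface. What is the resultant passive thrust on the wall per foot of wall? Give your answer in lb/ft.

P = ½ K_p γ H² = 0.5 × 2.591 × 100.6 × 28.1² = 102900 lb/ft.

103000 lb/ft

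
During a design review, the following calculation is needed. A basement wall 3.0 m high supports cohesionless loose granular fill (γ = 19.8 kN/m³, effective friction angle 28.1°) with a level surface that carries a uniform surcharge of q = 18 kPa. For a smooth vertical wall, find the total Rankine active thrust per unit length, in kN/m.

K_a = tan²(45° − φ/2) = 0.3596.
Soil triangle: ½ K_a γ H² = 0.5×0.3596×19.8×3.0² = 32.04 kN/m.
Surcharge rectangle: K_a q H = 0.3596×18×3.0 = 19.42 kN/m.
Total = 32.04 + 19.42 = 51.46 kN/m.

51.5 kN/m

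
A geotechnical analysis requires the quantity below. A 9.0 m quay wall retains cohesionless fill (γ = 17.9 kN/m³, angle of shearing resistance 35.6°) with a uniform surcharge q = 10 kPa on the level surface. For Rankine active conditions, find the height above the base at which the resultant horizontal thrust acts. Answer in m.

K_a = 0.2641.
Triangular part P₁ = ½K_aγH² = 191.5 at H/3 = 3.000 m; rectangular part P₂ = K_a q H = 23.77 at H/2 = 4.500 m.
ȳ = (P₁·3.000 + P₂·4.500)/(P₁+P₂) = 3.166 m.

3.17 m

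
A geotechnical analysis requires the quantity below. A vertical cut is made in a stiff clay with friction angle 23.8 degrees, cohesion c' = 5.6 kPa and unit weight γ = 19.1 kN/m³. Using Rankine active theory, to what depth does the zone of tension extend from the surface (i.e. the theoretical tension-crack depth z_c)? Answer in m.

K_a = tan²(45° − 23.8°/2) = 0.4250; √K_a = 0.6519.
The active pressure is zero where K_a γ z = 2c√K_a, so z_c = 2c/(γ√K_a) = 2×5.6/(19.1×0.6519) = 0.8995 m.

0.900 m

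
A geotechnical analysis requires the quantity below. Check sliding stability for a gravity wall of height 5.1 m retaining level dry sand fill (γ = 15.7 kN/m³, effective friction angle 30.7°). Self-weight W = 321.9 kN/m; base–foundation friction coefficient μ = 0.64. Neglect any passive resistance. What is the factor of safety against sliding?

3.11

K_a = tan²(45° − 30.7°/2) = 0.3240.
P_a = ½K_aγH² = 0.5×0.3240×15.7×5.1² = 66.16 kN/m, acting at H/3 = 1.700 m above the base.
FS_sliding = μW / P_a = 0.64×321.9 / 66.16 = 3.114.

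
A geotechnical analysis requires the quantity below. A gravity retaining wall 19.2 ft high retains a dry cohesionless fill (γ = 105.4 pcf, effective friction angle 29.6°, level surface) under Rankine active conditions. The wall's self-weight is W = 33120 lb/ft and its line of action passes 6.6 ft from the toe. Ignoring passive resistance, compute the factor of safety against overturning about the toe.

5.19

K_a = tan²(45° − 29.6°/2) = 0.3387.
P_a = ½K_aγH² = 0.5×0.3387×105.4×19.2² = 6581 lb/ft, acting at H/3 = 6.400 ft above the base.
Overturning moment M_o = P_a × H/3 = 6581 × 6.400 = 42120.
Resisting moment M_r = W × 6.6 = 33120 × 6.6 = 218600.
FS_overturning = M_r/M_o = 218600/42120 = 5.190.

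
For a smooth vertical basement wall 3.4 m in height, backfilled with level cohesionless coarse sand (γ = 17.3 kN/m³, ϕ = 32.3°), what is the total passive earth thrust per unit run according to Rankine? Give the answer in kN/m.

329 kN/m

K_p = tan²(45° + φ/2) = 3.295.
P_p = ½ K_p γ H² = 0.5 × 3.295 × 17.3 × 3.4² = 329.5 kN/m.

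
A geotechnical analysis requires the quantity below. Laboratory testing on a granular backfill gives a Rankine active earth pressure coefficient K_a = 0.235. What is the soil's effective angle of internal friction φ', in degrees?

38.3°

K_a = tan²(45° − φ/2) ⇒ 45° − φ/2 = arctan(√0.235) = 25.86°.
φ = 2(45° − 25.86°) = 38.27°.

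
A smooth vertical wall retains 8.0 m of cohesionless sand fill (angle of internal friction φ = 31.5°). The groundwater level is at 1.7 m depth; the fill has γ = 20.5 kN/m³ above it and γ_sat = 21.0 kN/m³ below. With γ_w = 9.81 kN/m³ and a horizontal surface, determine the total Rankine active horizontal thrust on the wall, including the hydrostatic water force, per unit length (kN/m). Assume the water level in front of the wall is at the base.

K_a = tan²(45° − φ/2) = 0.3136.
γ' = 21.0 − 9.81 = 11.19 kN/m³. Depth below WT = 6.3 m.
σ'_h at WT = K_a γ d_w = 10.93 kPa; at base = 10.93 + K_a γ' × 6.3 = 33.04 kPa.
P₁ (0–1.7 m) = ½×10.93×1.7 = 9.291. P₂ (1.7–8.0 m) = ½(10.93+33.04)×6.3 = 138.5.
P_w = ½ γ_w h₂² = 0.5×9.81×6.3² = 194.7. Total = 9.291+138.5+194.7 = 342.5 kN/m.

342 kN/m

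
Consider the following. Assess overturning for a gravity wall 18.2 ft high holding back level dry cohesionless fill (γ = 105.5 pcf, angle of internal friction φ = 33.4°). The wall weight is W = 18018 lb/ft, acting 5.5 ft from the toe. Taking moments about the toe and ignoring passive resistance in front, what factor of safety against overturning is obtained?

K_a = tan²(45° − 33.4°/2) = 0.2899.
P_a = ½K_aγH² = 0.5×0.2899×105.5×18.2² = 5066 lb/ft, acting at H/3 = 6.067 ft above the base.
Overturning moment M_o = P_a × H/3 = 5066 × 6.067 = 30730.
Resisting moment M_r = W × 5.5 = 18018 × 5.5 = 99100.
FS_overturning = M_r/M_o = 99100/30730 = 3.225.

3.22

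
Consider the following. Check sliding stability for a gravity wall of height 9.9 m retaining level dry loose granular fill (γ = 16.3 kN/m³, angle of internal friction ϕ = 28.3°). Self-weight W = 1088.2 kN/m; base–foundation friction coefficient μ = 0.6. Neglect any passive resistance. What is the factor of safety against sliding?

K_a = tan²(45° − 28.3°/2) = 0.3568.
P_a = ½K_aγH² = 0.5×0.3568×16.3×9.9² = 285.0 kN/m, acting at H/3 = 3.300 m above the base.
FS_sliding = μW / P_a = 0.6×1088.2 / 285.0 = 2.291.

2.29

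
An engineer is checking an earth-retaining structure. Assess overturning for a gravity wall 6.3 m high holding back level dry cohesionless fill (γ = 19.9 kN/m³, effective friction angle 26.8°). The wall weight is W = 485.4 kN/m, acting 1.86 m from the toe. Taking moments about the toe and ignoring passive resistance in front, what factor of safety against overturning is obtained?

2.88

K_a = tan²(45° − 26.8°/2) = 0.3785.
P_a = ½K_aγH² = 0.5×0.3785×19.9×6.3² = 149.5 kN/m, acting at H/3 = 2.100 m above the base.
Overturning moment M_o = P_a × H/3 = 149.5 × 2.100 = 313.9.
Resisting moment M_r = W × 1.86 = 485.4 × 1.86 = 902.8.
FS_overturning = M_r/M_o = 902.8/313.9 = 2.876.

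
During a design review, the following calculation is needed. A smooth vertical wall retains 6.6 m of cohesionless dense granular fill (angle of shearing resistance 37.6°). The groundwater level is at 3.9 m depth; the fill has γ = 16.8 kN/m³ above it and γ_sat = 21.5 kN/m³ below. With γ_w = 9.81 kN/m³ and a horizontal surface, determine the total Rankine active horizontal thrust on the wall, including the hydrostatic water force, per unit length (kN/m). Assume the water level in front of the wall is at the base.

120 kN/m

K_a = tan²(45° − φ/2) = 0.2421.
γ' = 21.5 − 9.81 = 11.69 kN/m³. Depth below WT = 2.7 m.
σ'_h at WT = K_a γ d_w = 15.86 kPa; at base = 15.86 + K_a γ' × 2.7 = 23.51 kPa.
P₁ (0–3.9 m) = ½×15.86×3.9 = 30.93. P₂ (3.9–6.6 m) = ½(15.86+23.51)×2.7 = 53.15.
P_w = ½ γ_w h₂² = 0.5×9.81×2.7² = 35.76. Total = 30.93+53.15+35.76 = 119.8 kN/m.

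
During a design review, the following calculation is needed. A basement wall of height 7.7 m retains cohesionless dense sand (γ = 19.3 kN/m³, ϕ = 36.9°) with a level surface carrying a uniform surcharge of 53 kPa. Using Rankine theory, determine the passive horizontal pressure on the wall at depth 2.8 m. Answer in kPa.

429 kPa

K_p = (1 + sin φ)/(1 − sin φ) = 4.005.
σ_v = γz + q = 19.3 × 2.8 + 53 = 107.0 kPa.
σ_h = K_p σ_v = 4.005 × 107.0 = 428.7 kPa.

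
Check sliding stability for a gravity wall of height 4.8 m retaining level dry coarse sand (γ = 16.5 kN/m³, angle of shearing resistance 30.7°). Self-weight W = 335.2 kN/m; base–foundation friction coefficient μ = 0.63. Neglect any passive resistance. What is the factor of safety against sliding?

3.43

K_a = tan²(45° − 30.7°/2) = 0.3240.
P_a = ½K_aγH² = 0.5×0.3240×16.5×4.8² = 61.59 kN/m, acting at H/3 = 1.600 m above the base.
FS_sliding = μW / P_a = 0.63×335.2 / 61.59 = 3.429.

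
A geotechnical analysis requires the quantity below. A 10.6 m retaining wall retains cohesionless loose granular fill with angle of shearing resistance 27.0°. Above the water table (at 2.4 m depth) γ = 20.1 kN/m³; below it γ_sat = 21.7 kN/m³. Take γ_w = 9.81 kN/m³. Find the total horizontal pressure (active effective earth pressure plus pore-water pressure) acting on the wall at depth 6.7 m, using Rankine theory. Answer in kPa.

K_a = (1 − sin φ)/(1 + sin φ) = 0.3755.
γ' = 21.7 − 9.81 = 11.89 kN/m³.
Effective vertical stress at 6.7 m: σ'_v = 20.1×2.4 + 11.89×4.30 = 99.37 kPa.
σ'_h = K_a σ'_v = 0.3755 × 99.37 = 37.31 kPa; u = γ_w × 4.30 = 42.18 kPa.
Total σ_h = 37.31 + 42.18 = 79.50 kPa.

79.5 kPa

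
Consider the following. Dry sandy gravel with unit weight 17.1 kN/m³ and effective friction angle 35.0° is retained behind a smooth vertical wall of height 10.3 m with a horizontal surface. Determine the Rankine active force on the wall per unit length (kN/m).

K_a = tan²(45° − φ/2) = 0.2710.
P_a = ½ K_a γ H² = 0.5 × 0.2710 × 17.1 × 10.3² = 245.8 kN/m.

246 kN/m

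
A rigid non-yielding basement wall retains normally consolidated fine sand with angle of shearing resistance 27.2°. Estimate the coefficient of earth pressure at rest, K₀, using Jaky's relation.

K₀ = 1 − sin φ' = 1 − sin 27.2° = 0.5429.

0.543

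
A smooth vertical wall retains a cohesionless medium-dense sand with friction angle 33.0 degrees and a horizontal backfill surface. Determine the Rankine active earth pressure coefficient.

0.295

K_a = (1 − sin φ)/(1 + sin φ) = (1 − sin 33.0°)/(1 + sin 33.0°) = 0.2948.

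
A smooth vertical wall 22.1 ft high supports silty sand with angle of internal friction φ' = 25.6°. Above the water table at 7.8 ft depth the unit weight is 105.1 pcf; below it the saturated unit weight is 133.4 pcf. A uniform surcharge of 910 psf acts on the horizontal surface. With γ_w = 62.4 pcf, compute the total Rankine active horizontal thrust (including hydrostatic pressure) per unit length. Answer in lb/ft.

K_a = tan²(45° − φ/2) = 0.3966.
γ' = 133.4 − 62.4 = 71.00 pcf. h₂ = H − d_w = 14.3 ft.
σ'_h: at surface K_a·q = 360.9; at WT K_a(q+γd_w) = 686.0; at base K_a(q+γd_w+γ'h₂) = 1089 psf.
P₁ = ½(360.9+686.0)×7.8 = 4083; P₂ = ½(686.0+1089)×14.3 = 12690; P_w = ½γ_w h₂² = 6380.
Total = 4083+12690+6380 = 23150 lb/ft.

23200 lb/ft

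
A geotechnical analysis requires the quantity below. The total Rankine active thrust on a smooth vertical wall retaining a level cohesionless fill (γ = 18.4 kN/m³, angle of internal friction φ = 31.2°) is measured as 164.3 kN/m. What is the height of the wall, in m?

7.50 m

K_a = 0.3175. P_a = ½ K_a γ H² ⇒ H = √(2P_a/(K_a γ)).
H = √(2×164.3/(0.3175×18.4)) = 7.500 m.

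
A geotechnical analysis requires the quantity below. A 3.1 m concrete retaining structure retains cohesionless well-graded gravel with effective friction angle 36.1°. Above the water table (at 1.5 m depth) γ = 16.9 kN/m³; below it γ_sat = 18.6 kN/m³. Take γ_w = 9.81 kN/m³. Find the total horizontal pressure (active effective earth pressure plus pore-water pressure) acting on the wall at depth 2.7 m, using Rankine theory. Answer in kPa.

K_a = (1 − sin φ)/(1 + sin φ) = 0.2585.
γ' = 18.6 − 9.81 = 8.790 kN/m³.
Effective vertical stress at 2.7 m: σ'_v = 16.9×1.5 + 8.790×1.20 = 35.90 kPa.
σ'_h = K_a σ'_v = 0.2585 × 35.90 = 9.280 kPa; u = γ_w × 1.20 = 11.77 kPa.
Total σ_h = 9.280 + 11.77 = 21.05 kPa.

21.1 kPa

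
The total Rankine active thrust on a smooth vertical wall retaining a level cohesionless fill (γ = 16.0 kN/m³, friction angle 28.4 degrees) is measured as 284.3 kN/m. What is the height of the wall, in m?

10.0 m

K_a = 0.3554. P_a = ½ K_a γ H² ⇒ H = √(2P_a/(K_a γ)).
H = √(2×284.3/(0.3554×16.0)) = 10.00 m.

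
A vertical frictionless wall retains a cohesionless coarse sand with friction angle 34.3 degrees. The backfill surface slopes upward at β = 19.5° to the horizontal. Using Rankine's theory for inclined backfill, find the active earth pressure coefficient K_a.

K_a = cos β · (cos β − √(cos²β − cos²φ)) / (cos β + √(cos²β − cos²φ)).
cos β = 0.9426, cos φ = 0.8261, √(cos²β − cos²φ) = 0.4540.
K_a = 0.9426 × (0.9426 − 0.4540)/(0.9426 + 0.4540) = 0.3298.

0.330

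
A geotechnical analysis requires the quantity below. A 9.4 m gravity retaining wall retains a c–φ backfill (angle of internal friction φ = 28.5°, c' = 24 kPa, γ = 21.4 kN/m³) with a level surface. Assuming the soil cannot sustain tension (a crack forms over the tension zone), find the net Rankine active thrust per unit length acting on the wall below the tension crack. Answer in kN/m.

120 kN/m

K_a = 0.3540; √K_a = 0.5949.
Tension-crack depth z_c = 2c/(γ√K_a) = 2×24/(21.4×0.5949) = 3.770 m.
σ_a at base = K_a γ H − 2c√K_a = 0.3540×21.4×9.4 − 2×24×0.5949 = 42.64 kPa.
P_a = ½ × 42.64 × (H − z_c) = 0.5×42.64×5.630 = 120.0 kN/m.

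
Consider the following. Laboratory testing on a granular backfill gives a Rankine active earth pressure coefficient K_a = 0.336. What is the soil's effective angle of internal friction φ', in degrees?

29.8°

K_a = tan²(45° − φ/2) ⇒ 45° − φ/2 = arctan(√0.336) = 30.10°.
φ = 2(45° − 30.10°) = 29.80°.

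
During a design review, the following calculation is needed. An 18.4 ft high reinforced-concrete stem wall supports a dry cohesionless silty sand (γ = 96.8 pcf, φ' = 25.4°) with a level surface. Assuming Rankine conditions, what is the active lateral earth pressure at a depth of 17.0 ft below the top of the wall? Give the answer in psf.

658 psf

K_a = (1 − sin φ)/(1 + sin φ) = 0.3996.
σ_h = K_a γ z = 0.3996 × 96.8 × 17.0 = 657.7 psf.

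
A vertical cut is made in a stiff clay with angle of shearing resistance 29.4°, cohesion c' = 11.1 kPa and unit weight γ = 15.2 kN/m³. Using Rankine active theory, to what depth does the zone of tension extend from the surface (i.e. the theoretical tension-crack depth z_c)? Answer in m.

K_a = tan²(45° − 29.4°/2) = 0.3415; √K_a = 0.5844.
The active pressure is zero where K_a γ z = 2c√K_a, so z_c = 2c/(γ√K_a) = 2×11.1/(15.2×0.5844) = 2.499 m.

2.50 m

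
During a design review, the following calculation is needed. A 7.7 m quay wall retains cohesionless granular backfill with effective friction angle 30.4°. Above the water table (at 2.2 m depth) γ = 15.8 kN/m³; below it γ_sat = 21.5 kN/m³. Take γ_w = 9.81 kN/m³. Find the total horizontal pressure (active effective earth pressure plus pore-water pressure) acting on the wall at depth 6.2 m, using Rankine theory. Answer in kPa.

K_a = (1 − sin φ)/(1 + sin φ) = 0.3280.
γ' = 21.5 − 9.81 = 11.69 kN/m³.
Effective vertical stress at 6.2 m: σ'_v = 15.8×2.2 + 11.69×4.00 = 81.52 kPa.
σ'_h = K_a σ'_v = 0.3280 × 81.52 = 26.74 kPa; u = γ_w × 4.00 = 39.24 kPa.
Total σ_h = 26.74 + 39.24 = 65.98 kPa.

66.0 kPa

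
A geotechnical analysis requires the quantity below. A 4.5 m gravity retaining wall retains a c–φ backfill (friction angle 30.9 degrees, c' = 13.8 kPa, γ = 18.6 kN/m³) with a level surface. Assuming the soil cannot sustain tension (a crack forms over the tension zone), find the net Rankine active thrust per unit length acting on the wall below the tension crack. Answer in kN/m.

10.6 kN/m

K_a = 0.3214; √K_a = 0.5669.
Tension-crack depth z_c = 2c/(γ√K_a) = 2×13.8/(18.6×0.5669) = 2.617 m.
σ_a at base = K_a γ H − 2c√K_a = 0.3214×18.6×4.5 − 2×13.8×0.5669 = 11.25 kPa.
P_a = ½ × 11.25 × (H − z_c) = 0.5×11.25×1.883 = 10.59 kN/m.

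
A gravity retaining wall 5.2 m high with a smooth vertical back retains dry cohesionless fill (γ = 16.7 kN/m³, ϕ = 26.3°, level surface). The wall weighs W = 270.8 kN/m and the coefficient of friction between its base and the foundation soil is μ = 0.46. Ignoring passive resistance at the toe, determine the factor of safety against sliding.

1.43

K_a = tan²(45° − 26.3°/2) = 0.3859.
P_a = ½K_aγH² = 0.5×0.3859×16.7×5.2² = 87.14 kN/m, acting at H/3 = 1.733 m above the base.
FS_sliding = μW / P_a = 0.46×270.8 / 87.14 = 1.430.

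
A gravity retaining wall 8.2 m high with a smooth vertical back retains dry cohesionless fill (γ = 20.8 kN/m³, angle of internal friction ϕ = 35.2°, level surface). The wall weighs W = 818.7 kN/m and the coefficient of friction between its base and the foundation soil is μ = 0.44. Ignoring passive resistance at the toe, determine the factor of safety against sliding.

K_a = tan²(45° − 35.2°/2) = 0.2687.
P_a = ½K_aγH² = 0.5×0.2687×20.8×8.2² = 187.9 kN/m, acting at H/3 = 2.733 m above the base.
FS_sliding = μW / P_a = 0.44×818.7 / 187.9 = 1.917.

1.92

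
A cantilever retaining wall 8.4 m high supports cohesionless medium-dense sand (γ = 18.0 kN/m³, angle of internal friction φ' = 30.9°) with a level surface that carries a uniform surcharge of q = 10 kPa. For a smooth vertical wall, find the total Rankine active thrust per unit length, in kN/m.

231 kN/m

K_a = tan²(45° − φ/2) = 0.3214.
Soil triangle: ½ K_a γ H² = 0.5×0.3214×18.0×8.4² = 204.1 kN/m.
Surcharge rectangle: K_a q H = 0.3214×10×8.4 = 27.00 kN/m.
Total = 204.1 + 27.00 = 231.1 kN/m.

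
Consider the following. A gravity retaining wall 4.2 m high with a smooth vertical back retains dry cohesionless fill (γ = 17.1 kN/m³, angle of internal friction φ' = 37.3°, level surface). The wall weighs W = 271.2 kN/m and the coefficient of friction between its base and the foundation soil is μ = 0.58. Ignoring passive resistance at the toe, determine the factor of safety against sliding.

4.25

K_a = tan²(45° − 37.3°/2) = 0.2453.
P_a = ½K_aγH² = 0.5×0.2453×17.1×4.2² = 37.00 kN/m, acting at H/3 = 1.400 m above the base.
FS_sliding = μW / P_a = 0.58×271.2 / 37.00 = 4.251.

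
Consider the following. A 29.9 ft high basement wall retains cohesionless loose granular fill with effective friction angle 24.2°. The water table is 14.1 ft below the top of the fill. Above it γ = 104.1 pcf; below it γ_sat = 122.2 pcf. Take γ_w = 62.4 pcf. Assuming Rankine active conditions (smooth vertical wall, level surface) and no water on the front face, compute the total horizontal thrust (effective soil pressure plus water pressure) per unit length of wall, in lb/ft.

K_a = tan²(45° − φ/2) = 0.4185.
γ' = 122.2 − 62.4 = 59.80 pcf. Depth below WT = 15.8 ft.
σ'_h at WT = K_a γ d_w = 614.3 psf; at base = 614.3 + K_a γ' × 15.8 = 1010 psf.
P₁ (0–14.1 ft) = ½×614.3×14.1 = 4331. P₂ (14.1–29.9 ft) = ½(614.3+1010)×15.8 = 12830.
P_w = ½ γ_w h₂² = 0.5×62.4×15.8² = 7789. Total = 4331+12830+7789 = 24950 lb/ft.

24900 lb/ft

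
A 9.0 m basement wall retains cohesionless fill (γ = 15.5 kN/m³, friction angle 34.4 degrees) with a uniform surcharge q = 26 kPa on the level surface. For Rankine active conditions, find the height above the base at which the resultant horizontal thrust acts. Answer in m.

K_a = 0.2780.
Triangular part P₁ = ½K_aγH² = 174.5 at H/3 = 3.000 m; rectangular part P₂ = K_a q H = 65.05 at H/2 = 4.500 m.
ȳ = (P₁·3.000 + P₂·4.500)/(P₁+P₂) = 3.407 m.

3.41 m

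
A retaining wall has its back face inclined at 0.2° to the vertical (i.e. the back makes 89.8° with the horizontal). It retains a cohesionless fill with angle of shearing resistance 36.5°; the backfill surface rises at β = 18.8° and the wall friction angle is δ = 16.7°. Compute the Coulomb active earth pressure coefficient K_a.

K_a = sin²(α+φ) / [sin²α · sin(α−δ) · (1 + √{sin(φ+δ)sin(φ−β) / (sin(α−δ)sin(α+β))})²].
With α = 89.8°, φ = 36.5°, δ = 16.7°, β = 18.8°: K_a = 0.2945.

0.295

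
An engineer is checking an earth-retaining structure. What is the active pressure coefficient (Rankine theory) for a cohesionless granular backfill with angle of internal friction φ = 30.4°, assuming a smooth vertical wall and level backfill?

K_a = tan²(45° − φ/2) = tan²(29.80°) = 0.3280.

0.328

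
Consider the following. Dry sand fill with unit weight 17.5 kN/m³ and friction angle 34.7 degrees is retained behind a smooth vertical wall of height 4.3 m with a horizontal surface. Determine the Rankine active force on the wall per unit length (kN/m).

44.4 kN/m

K_a = tan²(45° − φ/2) = 0.2745.
P_a = ½ K_a γ H² = 0.5 × 0.2745 × 17.5 × 4.3² = 44.41 kN/m.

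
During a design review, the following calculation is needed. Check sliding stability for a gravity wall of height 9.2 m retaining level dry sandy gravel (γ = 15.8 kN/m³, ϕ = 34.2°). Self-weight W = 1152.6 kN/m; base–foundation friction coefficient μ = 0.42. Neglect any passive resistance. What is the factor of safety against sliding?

K_a = tan²(45° − 34.2°/2) = 0.2803.
P_a = ½K_aγH² = 0.5×0.2803×15.8×9.2² = 187.5 kN/m, acting at H/3 = 3.067 m above the base.
FS_sliding = μW / P_a = 0.42×1152.6 / 187.5 = 2.582.

2.58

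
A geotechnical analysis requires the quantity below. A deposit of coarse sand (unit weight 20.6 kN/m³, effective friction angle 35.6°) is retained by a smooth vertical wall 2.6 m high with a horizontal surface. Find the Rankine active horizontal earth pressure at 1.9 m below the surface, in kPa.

10.3 kPa

K_a = (1 − sin φ)/(1 + sin φ) = 0.2641.
σ_h = K_a γ z = 0.2641 × 20.6 × 1.9 = 10.34 kPa.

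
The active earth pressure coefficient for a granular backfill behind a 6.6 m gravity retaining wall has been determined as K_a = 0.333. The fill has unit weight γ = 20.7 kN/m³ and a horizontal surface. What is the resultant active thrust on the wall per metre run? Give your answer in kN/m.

150 kN/m

P = ½ K_a γ H² = 0.5 × 0.333 × 20.7 × 6.6² = 150.1 kN/m.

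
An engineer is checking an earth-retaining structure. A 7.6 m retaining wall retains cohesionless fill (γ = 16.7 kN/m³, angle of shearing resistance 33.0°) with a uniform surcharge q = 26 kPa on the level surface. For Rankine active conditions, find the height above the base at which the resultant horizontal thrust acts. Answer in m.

K_a = 0.2948.
Triangular part P₁ = ½K_aγH² = 142.2 at H/3 = 2.533 m; rectangular part P₂ = K_a q H = 58.25 at H/2 = 3.800 m.
ȳ = (P₁·2.533 + P₂·3.800)/(P₁+P₂) = 2.901 m.

2.90 m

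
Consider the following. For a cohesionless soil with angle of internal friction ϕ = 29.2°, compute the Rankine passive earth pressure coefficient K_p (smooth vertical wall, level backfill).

K_p = (1 + sin φ)/(1 − sin φ) = tan²(45° + 29.2°/2) = 2.905.

2.91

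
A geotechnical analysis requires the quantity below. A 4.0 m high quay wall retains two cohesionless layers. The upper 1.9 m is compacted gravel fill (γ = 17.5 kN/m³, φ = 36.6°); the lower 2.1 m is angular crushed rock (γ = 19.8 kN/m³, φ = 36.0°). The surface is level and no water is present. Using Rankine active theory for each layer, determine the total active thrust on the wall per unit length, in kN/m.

K_a1 = tan²(45°−36.6°/2) = 0.2530; K_a2 = tan²(45°−36.0°/2) = 0.2596.
Layer 1: σ at base = K_a1 γ₁ h₁ = 8.411 kPa; P₁ = ½×8.411×1.9 = 7.990.
Layer 2: σ_v at top = γ₁h₁ = 33.25; σ_h top = K_a2×33.25 = 8.632; σ_h base = K_a2×(33.25+19.8×2.1) = 19.43.
P₂ = ½(8.632+19.43)×2.1 = 29.46. Total P_a = 7.990+29.46 = 37.45 kN/m.

37.5 kN/m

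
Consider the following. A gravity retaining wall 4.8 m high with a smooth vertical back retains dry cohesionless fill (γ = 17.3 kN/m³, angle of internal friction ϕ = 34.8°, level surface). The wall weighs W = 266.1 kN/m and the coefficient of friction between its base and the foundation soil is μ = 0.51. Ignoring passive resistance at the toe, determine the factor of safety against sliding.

2.49

K_a = tan²(45° − 34.8°/2) = 0.2733.
P_a = ½K_aγH² = 0.5×0.2733×17.3×4.8² = 54.47 kN/m, acting at H/3 = 1.600 m above the base.
FS_sliding = μW / P_a = 0.51×266.1 / 54.47 = 2.492.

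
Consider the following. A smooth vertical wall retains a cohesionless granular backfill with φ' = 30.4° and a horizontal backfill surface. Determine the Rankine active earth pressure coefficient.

0.328

K_a = (1 − sin φ)/(1 + sin φ) = (1 − sin 30.4°)/(1 + sin 30.4°) = 0.3280.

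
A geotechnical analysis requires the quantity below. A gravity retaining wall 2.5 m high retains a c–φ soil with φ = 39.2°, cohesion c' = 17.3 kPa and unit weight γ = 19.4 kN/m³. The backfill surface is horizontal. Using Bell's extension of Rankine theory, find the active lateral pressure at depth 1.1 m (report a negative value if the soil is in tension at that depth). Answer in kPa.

-11.6 kPa

K_a = (1 − sin φ)/(1 + sin φ) = 0.2255.
σ_a = K_a γ z − 2c√K_a = 0.2255×19.4×1.1 − 2×17.3×0.4748 = -11.62 kPa.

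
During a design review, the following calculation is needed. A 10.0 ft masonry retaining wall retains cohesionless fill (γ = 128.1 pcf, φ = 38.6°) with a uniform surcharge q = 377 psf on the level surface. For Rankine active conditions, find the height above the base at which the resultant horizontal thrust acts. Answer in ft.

3.95 ft

K_a = 0.2316.
Triangular part P₁ = ½K_aγH² = 1484 at H/3 = 3.333 ft; rectangular part P₂ = K_a q H = 873.2 at H/2 = 5.000 ft.
ȳ = (P₁·3.333 + P₂·5.000)/(P₁+P₂) = 3.951 ft.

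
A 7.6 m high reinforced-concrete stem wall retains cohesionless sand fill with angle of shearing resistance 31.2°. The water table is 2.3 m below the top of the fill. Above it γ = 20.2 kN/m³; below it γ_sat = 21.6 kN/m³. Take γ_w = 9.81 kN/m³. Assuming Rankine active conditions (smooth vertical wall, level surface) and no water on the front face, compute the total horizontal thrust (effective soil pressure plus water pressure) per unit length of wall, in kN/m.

286 kN/m

K_a = tan²(45° − φ/2) = 0.3175.
γ' = 21.6 − 9.81 = 11.79 kN/m³. Depth below WT = 5.3 m.
σ'_h at WT = K_a γ d_w = 14.75 kPa; at base = 14.75 + K_a γ' × 5.3 = 34.59 kPa.
P₁ (0–2.3 m) = ½×14.75×2.3 = 16.96. P₂ (2.3–7.6 m) = ½(14.75+34.59)×5.3 = 130.8.
P_w = ½ γ_w h₂² = 0.5×9.81×5.3² = 137.8. Total = 16.96+130.8+137.8 = 285.5 kN/m.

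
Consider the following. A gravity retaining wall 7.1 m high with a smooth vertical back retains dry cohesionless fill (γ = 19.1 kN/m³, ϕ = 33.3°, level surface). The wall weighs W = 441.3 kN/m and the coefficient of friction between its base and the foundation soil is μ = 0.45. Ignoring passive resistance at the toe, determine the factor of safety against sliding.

1.42

K_a = tan²(45° − 33.3°/2) = 0.2911.
P_a = ½K_aγH² = 0.5×0.2911×19.1×7.1² = 140.2 kN/m, acting at H/3 = 2.367 m above the base.
FS_sliding = μW / P_a = 0.45×441.3 / 140.2 = 1.417.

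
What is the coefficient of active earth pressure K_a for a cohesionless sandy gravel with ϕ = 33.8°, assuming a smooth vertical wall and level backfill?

0.285

K_a = (1 − sin φ)/(1 + sin φ) = (1 − sin 33.8°)/(1 + sin 33.8°) = 0.2851.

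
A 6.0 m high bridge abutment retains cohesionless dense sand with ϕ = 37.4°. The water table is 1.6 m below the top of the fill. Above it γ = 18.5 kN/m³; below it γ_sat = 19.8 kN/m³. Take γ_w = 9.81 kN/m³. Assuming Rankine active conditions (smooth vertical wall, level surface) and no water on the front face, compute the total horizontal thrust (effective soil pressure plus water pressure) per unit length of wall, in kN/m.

156 kN/m

K_a = tan²(45° − φ/2) = 0.2443.
γ' = 19.8 − 9.81 = 9.990 kN/m³. Depth below WT = 4.4 m.
σ'_h at WT = K_a γ d_w = 7.230 kPa; at base = 7.230 + K_a γ' × 4.4 = 17.97 kPa.
P₁ (0–1.6 m) = ½×7.230×1.6 = 5.784. P₂ (1.6–6.0 m) = ½(7.230+17.97)×4.4 = 55.43.
P_w = ½ γ_w h₂² = 0.5×9.81×4.4² = 94.96. Total = 5.784+55.43+94.96 = 156.2 kN/m.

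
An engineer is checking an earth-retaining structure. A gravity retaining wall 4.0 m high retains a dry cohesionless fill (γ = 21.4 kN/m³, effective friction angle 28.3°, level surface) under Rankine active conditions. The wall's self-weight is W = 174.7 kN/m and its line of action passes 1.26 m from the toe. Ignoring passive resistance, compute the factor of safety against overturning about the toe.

K_a = tan²(45° − 28.3°/2) = 0.3568.
P_a = ½K_aγH² = 0.5×0.3568×21.4×4.0² = 61.08 kN/m, acting at H/3 = 1.333 m above the base.
Overturning moment M_o = P_a × H/3 = 61.08 × 1.333 = 81.44.
Resisting moment M_r = W × 1.26 = 174.7 × 1.26 = 220.1.
FS_overturning = M_r/M_o = 220.1/81.44 = 2.703.

2.70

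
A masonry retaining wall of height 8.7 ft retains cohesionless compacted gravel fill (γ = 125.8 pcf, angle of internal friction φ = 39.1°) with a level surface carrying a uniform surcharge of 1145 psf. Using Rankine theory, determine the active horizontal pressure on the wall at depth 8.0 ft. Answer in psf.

487 psf

K_a = (1 − sin φ)/(1 + sin φ) = 0.2265.
σ_v = γz + q = 125.8 × 8.0 + 1145 = 2151 psf.
σ_h = K_a σ_v = 0.2265 × 2151 = 487.3 psf.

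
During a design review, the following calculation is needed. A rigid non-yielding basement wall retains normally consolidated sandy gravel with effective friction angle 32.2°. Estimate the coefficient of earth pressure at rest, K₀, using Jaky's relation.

0.467

K₀ = 1 − sin φ' = 1 − sin 32.2° = 0.4671.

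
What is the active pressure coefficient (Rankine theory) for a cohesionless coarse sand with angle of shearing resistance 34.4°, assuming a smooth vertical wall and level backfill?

0.278

K_a = (1 − sin φ)/(1 + sin φ) = (1 − sin 34.4°)/(1 + sin 34.4°) = 0.2780.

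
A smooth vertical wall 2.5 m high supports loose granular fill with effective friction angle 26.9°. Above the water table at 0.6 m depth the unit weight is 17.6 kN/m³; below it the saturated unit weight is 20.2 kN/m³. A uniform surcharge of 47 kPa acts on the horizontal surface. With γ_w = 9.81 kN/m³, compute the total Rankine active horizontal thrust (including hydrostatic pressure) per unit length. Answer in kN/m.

77.8 kN/m

K_a = tan²(45° − φ/2) = 0.3770.
γ' = 20.2 − 9.81 = 10.39 kN/m³. h₂ = H − d_w = 1.9 m.
σ'_h: at surface K_a·q = 17.72; at WT K_a(q+γd_w) = 21.70; at base K_a(q+γd_w+γ'h₂) = 29.14 kPa.
P₁ = ½(17.72+21.70)×0.6 = 11.83; P₂ = ½(21.70+29.14)×1.9 = 48.30; P_w = ½γ_w h₂² = 17.71.
Total = 11.83+48.30+17.71 = 77.83 kN/m.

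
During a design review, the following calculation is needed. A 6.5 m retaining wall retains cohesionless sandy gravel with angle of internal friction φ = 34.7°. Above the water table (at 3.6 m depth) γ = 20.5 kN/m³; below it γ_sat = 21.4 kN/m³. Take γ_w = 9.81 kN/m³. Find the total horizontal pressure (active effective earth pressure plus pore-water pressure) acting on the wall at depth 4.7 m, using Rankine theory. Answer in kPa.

K_a = (1 − sin φ)/(1 + sin φ) = 0.2745.
γ' = 21.4 − 9.81 = 11.59 kN/m³.
Effective vertical stress at 4.7 m: σ'_v = 20.5×3.6 + 11.59×1.10 = 86.55 kPa.
σ'_h = K_a σ'_v = 0.2745 × 86.55 = 23.76 kPa; u = γ_w × 1.10 = 10.79 kPa.
Total σ_h = 23.76 + 10.79 = 34.55 kPa.

34.5 kPa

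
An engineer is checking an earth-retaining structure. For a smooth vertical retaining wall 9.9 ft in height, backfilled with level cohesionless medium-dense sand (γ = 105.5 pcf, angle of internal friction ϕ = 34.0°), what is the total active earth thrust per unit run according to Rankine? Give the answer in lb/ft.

K_a = tan²(45° − φ/2) = 0.2827.
P_a = ½ K_a γ H² = 0.5 × 0.2827 × 105.5 × 9.9² = 1462 lb/ft.

1460 lb/ft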